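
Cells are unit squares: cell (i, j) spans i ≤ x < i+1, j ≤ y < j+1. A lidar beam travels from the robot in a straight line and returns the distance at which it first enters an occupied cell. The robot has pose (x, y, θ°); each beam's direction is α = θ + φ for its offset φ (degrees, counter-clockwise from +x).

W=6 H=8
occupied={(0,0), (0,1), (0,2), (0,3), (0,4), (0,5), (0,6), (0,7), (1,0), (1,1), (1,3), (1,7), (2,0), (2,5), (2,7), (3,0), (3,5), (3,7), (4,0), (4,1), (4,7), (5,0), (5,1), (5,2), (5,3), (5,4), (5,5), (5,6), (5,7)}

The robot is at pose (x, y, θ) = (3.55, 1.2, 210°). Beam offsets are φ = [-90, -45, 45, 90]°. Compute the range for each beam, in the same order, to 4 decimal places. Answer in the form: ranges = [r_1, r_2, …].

ranges = [3.1000, 1.6047, 0.2071, 0.2309]

beam 1: φ=-90°, α=120°
  cosα=-0.5000 sinα=0.8660 | (3,1) | tMaxX 1.1000 tMaxY 0.9238 | tΔX 2.0000 tΔY 1.1547
    t=0.9238 [y] (3,2)
    t=1.1000 [x] (2,2)
    t=2.0785 [y] (2,3)
    t=3.1000 [x] (1,3) — stop
  → r_1 = 3.1000
beam 2: φ=-45°, α=165°
  cosα=-0.9659 sinα=0.2588 | (3,1) | tMaxX 0.5694 tMaxY 3.0910 | tΔX 1.0353 tΔY 3.8637
    t=0.5694 [x] (2,1)
    t=1.6047 [x] (1,1) — stop
  → r_2 = 1.6047
beam 3: φ=45°, α=255°
  cosα=-0.2588 sinα=-0.9659 | (3,1) | tMaxX 2.1250 tMaxY 0.2071 | tΔX 3.8637 tΔY 1.0353
    t=0.2071 [y] (3,0) — stop
  → r_3 = 0.2071
beam 4: φ=90°, α=300°
  cosα=0.5000 sinα=-0.8660 | (3,1) | tMaxX 0.9000 tMaxY 0.2309 | tΔX 2.0000 tΔY 1.1547
    t=0.2309 [y] (3,0) — stop
  → r_4 = 0.2309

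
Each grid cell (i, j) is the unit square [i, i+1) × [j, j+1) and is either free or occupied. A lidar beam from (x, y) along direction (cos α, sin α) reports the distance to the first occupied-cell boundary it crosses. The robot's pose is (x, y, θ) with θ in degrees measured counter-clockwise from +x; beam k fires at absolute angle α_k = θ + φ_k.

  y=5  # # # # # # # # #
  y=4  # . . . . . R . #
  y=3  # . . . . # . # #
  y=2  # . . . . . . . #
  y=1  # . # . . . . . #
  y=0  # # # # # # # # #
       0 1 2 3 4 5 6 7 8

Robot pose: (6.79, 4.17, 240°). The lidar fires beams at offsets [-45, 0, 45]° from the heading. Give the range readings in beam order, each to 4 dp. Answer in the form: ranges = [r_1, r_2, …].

beam 1: φ=-45°, α=195°
  dir = (cos 195°, sin 195°) = (-0.9659, -0.2588); from cell (6,4)
  next x-line at t=0.8179, next y-line at t=0.6568; Δt_x=1.0353, Δt_y=3.8637
    y: enter (6,3) at t=0.6568
    x: enter (5,3) at t=0.8179 ← occupied
  → r_1 = 0.8179
beam 2: φ=0°, α=240°
  dir = (cos 240°, sin 240°) = (-0.5000, -0.8660); from cell (6,4)
  next x-line at t=1.5800, next y-line at t=0.1963; Δt_x=2.0000, Δt_y=1.1547
    y: enter (6,3) at t=0.1963
    y: enter (6,2) at t=1.3510
    x: enter (5,2) at t=1.5800
    y: enter (5,1) at t=2.5057
    x: enter (4,1) at t=3.5800
    y: enter (4,0) at t=3.6604 ← occupied
  → r_2 = 3.6604
beam 3: φ=45°, α=285°
  dir = (cos 285°, sin 285°) = (0.2588, -0.9659); from cell (6,4)
  next x-line at t=0.8114, next y-line at t=0.1760; Δt_x=3.8637, Δt_y=1.0353
    y: enter (6,3) at t=0.1760
    x: enter (7,3) at t=0.8114 ← occupied
  → r_3 = 0.8114

ranges = [0.8179, 3.6604, 0.8114]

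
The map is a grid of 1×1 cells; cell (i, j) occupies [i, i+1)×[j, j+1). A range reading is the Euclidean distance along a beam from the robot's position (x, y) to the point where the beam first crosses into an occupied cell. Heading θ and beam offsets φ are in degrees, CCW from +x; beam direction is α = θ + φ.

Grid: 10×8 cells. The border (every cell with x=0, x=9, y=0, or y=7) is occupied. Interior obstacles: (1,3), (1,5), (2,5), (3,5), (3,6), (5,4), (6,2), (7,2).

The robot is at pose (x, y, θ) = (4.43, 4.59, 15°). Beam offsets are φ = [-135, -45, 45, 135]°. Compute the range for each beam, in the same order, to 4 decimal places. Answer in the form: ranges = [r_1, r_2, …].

ranges = [4.1454, 0.6582, 2.7828, 0.8200]

beam 1: φ=-135°, α=240°
  cosα=-0.5000 sinα=-0.8660 | (4,4) | tMaxX 0.8600 tMaxY 0.6813 | tΔX 2.0000 tΔY 1.1547
    t=0.6813 [y] (4,3)
    t=0.8600 [x] (3,3)
    t=1.8360 [y] (3,2)
    t=2.8600 [x] (2,2)
    t=2.9907 [y] (2,1)
    t=4.1454 [y] (2,0) — stop
  → r_1 = 4.1454
beam 2: φ=-45°, α=330°
  cosα=0.8660 sinα=-0.5000 | (4,4) | tMaxX 0.6582 tMaxY 1.1800 | tΔX 1.1547 tΔY 2.0000
    t=0.6582 [x] (5,4) — stop
  → r_2 = 0.6582
beam 3: φ=45°, α=60°
  cosα=0.5000 sinα=0.8660 | (4,4) | tMaxX 1.1400 tMaxY 0.4734 | tΔX 2.0000 tΔY 1.1547
    t=0.4734 [y] (4,5)
    t=1.1400 [x] (5,5)
    t=1.6281 [y] (5,6)
    t=2.7828 [y] (5,7) — stop
  → r_3 = 2.7828
beam 4: φ=135°, α=150°
  cosα=-0.8660 sinα=0.5000 | (4,4) | tMaxX 0.4965 tMaxY 0.8200 | tΔX 1.1547 tΔY 2.0000
    t=0.4965 [x] (3,4)
    t=0.8200 [y] (3,5) — stop
  → r_4 = 0.8200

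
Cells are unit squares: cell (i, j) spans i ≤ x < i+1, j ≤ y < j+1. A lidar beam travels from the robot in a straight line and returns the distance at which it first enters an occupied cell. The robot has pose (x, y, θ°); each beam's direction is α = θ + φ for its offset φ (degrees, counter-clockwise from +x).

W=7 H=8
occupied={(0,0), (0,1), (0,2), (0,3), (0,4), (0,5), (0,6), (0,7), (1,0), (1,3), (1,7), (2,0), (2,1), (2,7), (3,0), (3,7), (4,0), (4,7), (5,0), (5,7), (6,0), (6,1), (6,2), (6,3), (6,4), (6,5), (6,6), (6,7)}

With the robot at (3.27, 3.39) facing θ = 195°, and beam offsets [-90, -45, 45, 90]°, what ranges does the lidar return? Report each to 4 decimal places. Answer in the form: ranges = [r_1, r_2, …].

ranges = [3.7373, 2.6212, 1.6050, 2.4743]

beam 1: φ=-90°, α=105°
  dir = (cos 105°, sin 105°) = (-0.2588, 0.9659); from cell (3,3)
  next x-line at t=1.0432, next y-line at t=0.6315; Δt_x=3.8637, Δt_y=1.0353
    y: enter (3,4) at t=0.6315
    x: enter (2,4) at t=1.0432
    y: enter (2,5) at t=1.6668
    y: enter (2,6) at t=2.7021
    y: enter (2,7) at t=3.7373 ← occupied
  → r_1 = 3.7373
beam 2: φ=-45°, α=150°
  dir = (cos 150°, sin 150°) = (-0.8660, 0.5000); from cell (3,3)
  next x-line at t=0.3118, next y-line at t=1.2200; Δt_x=1.1547, Δt_y=2.0000
    x: enter (2,3) at t=0.3118
    y: enter (2,4) at t=1.2200
    x: enter (1,4) at t=1.4665
    x: enter (0,4) at t=2.6212 ← occupied
  → r_2 = 2.6212
beam 3: φ=45°, α=240°
  dir = (cos 240°, sin 240°) = (-0.5000, -0.8660); from cell (3,3)
  next x-line at t=0.5400, next y-line at t=0.4503; Δt_x=2.0000, Δt_y=1.1547
    y: enter (3,2) at t=0.4503
    x: enter (2,2) at t=0.5400
    y: enter (2,1) at t=1.6050 ← occupied
  → r_3 = 1.6050
beam 4: φ=90°, α=285°
  dir = (cos 285°, sin 285°) = (0.2588, -0.9659); from cell (3,3)
  next x-line at t=2.8205, next y-line at t=0.4038; Δt_x=3.8637, Δt_y=1.0353
    y: enter (3,2) at t=0.4038
    y: enter (3,1) at t=1.4390
    y: enter (3,0) at t=2.4743 ← occupied
  → r_4 = 2.4743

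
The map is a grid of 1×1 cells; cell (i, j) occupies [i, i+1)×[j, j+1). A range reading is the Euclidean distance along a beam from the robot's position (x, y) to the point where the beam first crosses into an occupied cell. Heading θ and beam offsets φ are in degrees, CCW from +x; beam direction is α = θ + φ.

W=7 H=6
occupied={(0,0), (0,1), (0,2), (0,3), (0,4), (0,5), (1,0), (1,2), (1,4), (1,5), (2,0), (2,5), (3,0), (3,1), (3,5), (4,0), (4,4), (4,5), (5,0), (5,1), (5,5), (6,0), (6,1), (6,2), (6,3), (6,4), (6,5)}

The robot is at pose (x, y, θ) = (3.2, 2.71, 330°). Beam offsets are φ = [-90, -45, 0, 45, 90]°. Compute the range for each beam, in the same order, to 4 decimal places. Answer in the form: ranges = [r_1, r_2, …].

ranges = [1.9745, 0.7350, 2.0785, 2.8988, 1.6000]

beam 1: φ=-90°, α=240°
  d=(-0.5000,-0.8660)  start (3,2)  tX=0.4000 tY=0.8198  stride 1/|dx|=2.0000 1/|dy|=1.1547
    cross x-line → (2,2), t=0.4000
    cross y-line → (2,1), t=0.8198
    cross y-line → (2,0), t=1.9745 (wall)
  → r_1 = 1.9745
beam 2: φ=-45°, α=285°
  d=(0.2588,-0.9659)  start (3,2)  tX=3.0910 tY=0.7350  stride 1/|dx|=3.8637 1/|dy|=1.0353
    cross y-line → (3,1), t=0.7350 (wall)
  → r_2 = 0.7350
beam 3: φ=0°, α=330°
  d=(0.8660,-0.5000)  start (3,2)  tX=0.9238 tY=1.4200  stride 1/|dx|=1.1547 1/|dy|=2.0000
    cross x-line → (4,2), t=0.9238
    cross y-line → (4,1), t=1.4200
    cross x-line → (5,1), t=2.0785 (wall)
  → r_3 = 2.0785
beam 4: φ=45°, α=15°
  d=(0.9659,0.2588)  start (3,2)  tX=0.8282 tY=1.1205  stride 1/|dx|=1.0353 1/|dy|=3.8637
    cross x-line → (4,2), t=0.8282
    cross y-line → (4,3), t=1.1205
    cross x-line → (5,3), t=1.8635
    cross x-line → (6,3), t=2.8988 (wall)
  → r_4 = 2.8988
beam 5: φ=90°, α=60°
  d=(0.5000,0.8660)  start (3,2)  tX=1.6000 tY=0.3349  stride 1/|dx|=2.0000 1/|dy|=1.1547
    cross y-line → (3,3), t=0.3349
    cross y-line → (3,4), t=1.4896
    cross x-line → (4,4), t=1.6000 (wall)
  → r_5 = 1.6000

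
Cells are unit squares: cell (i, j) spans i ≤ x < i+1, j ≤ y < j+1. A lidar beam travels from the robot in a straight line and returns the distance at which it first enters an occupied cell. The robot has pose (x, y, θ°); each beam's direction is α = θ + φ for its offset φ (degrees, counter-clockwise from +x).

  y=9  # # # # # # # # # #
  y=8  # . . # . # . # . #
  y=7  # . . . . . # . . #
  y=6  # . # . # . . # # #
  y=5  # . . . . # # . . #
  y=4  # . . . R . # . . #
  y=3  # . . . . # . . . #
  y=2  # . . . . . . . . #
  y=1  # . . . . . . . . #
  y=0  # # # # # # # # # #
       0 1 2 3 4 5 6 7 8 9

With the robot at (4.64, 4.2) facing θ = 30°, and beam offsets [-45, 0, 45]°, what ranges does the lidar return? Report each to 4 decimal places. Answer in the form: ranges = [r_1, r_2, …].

beam 1: φ=-45°, α=345°
  direction (0.9659, -0.2588); cell (4,4); t to first gridline: x 0.3727, y 0.7727 (then +1.0353 / +3.8637)
    (5,4) via x @ 0.3727
    (5,3) via y @ 0.7727  # hit
  → r_1 = 0.7727
beam 2: φ=0°, α=30°
  direction (0.8660, 0.5000); cell (4,4); t to first gridline: x 0.4157, y 1.6000 (then +1.1547 / +2.0000)
    (5,4) via x @ 0.4157
    (6,4) via x @ 1.5704  # hit
  → r_2 = 1.5704
beam 3: φ=45°, α=75°
  direction (0.2588, 0.9659); cell (4,4); t to first gridline: x 1.3909, y 0.8282 (then +3.8637 / +1.0353)
    (4,5) via y @ 0.8282
    (5,5) via x @ 1.3909  # hit
  → r_3 = 1.3909

ranges = [0.7727, 1.5704, 1.3909]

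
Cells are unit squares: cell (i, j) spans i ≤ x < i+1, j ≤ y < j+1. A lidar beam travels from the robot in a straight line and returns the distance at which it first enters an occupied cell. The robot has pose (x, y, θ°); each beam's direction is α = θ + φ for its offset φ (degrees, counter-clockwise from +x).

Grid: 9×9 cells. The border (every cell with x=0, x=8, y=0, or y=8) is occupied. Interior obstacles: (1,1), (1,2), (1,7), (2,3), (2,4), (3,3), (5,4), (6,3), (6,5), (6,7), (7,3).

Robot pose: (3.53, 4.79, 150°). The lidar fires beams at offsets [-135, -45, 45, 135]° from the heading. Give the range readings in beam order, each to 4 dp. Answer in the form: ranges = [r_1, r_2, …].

beam 1: φ=-135°, α=15°
  cosα=0.9659 sinα=0.2588 | (3,4) | tMaxX 0.4866 tMaxY 0.8114 | tΔX 1.0353 tΔY 3.8637
    t=0.4866 [x] (4,4)
    t=0.8114 [y] (4,5)
    t=1.5219 [x] (5,5)
    t=2.5571 [x] (6,5) — stop
  → r_1 = 2.5571
beam 2: φ=-45°, α=105°
  cosα=-0.2588 sinα=0.9659 | (3,4) | tMaxX 2.0478 tMaxY 0.2174 | tΔX 3.8637 tΔY 1.0353
    t=0.2174 [y] (3,5)
    t=1.2527 [y] (3,6)
    t=2.0478 [x] (2,6)
    t=2.2880 [y] (2,7)
    t=3.3232 [y] (2,8) — stop
  → r_2 = 3.3232
beam 3: φ=45°, α=195°
  cosα=-0.9659 sinα=-0.2588 | (3,4) | tMaxX 0.5487 tMaxY 3.0523 | tΔX 1.0353 tΔY 3.8637
    t=0.5487 [x] (2,4) — stop
  → r_3 = 0.5487
beam 4: φ=135°, α=285°
  cosα=0.2588 sinα=-0.9659 | (3,4) | tMaxX 1.8159 tMaxY 0.8179 | tΔX 3.8637 tΔY 1.0353
    t=0.8179 [y] (3,3) — stop
  → r_4 = 0.8179

ranges = [2.5571, 3.3232, 0.5487, 0.8179]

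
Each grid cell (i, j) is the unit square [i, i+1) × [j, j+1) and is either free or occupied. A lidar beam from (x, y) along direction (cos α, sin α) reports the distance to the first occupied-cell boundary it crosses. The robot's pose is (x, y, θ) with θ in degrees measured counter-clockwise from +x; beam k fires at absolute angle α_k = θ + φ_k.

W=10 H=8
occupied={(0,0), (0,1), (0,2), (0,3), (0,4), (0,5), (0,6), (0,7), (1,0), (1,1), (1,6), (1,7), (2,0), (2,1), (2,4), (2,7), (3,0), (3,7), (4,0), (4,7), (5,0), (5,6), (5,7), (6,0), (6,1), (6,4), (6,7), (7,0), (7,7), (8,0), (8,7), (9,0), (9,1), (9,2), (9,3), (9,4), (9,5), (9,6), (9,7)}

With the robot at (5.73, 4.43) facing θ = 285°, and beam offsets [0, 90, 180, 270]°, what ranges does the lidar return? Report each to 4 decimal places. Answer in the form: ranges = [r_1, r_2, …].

beam 1: φ=0°, α=285°
  dir = (cos 285°, sin 285°) = (0.2588, -0.9659); from cell (5,4)
  next x-line at t=1.0432, next y-line at t=0.4452; Δt_x=3.8637, Δt_y=1.0353
    y: enter (5,3) at t=0.4452
    x: enter (6,3) at t=1.0432
    y: enter (6,2) at t=1.4804
    y: enter (6,1) at t=2.5157 ← occupied
  → r_1 = 2.5157
beam 2: φ=90°, α=15°
  dir = (cos 15°, sin 15°) = (0.9659, 0.2588); from cell (5,4)
  next x-line at t=0.2795, next y-line at t=2.2023; Δt_x=1.0353, Δt_y=3.8637
    x: enter (6,4) at t=0.2795 ← occupied
  → r_2 = 0.2795
beam 3: φ=180°, α=105°
  dir = (cos 105°, sin 105°) = (-0.2588, 0.9659); from cell (5,4)
  next x-line at t=2.8205, next y-line at t=0.5901; Δt_x=3.8637, Δt_y=1.0353
    y: enter (5,5) at t=0.5901
    y: enter (5,6) at t=1.6254 ← occupied
  → r_3 = 1.6254
beam 4: φ=270°, α=195°
  dir = (cos 195°, sin 195°) = (-0.9659, -0.2588); from cell (5,4)
  next x-line at t=0.7558, next y-line at t=1.6614; Δt_x=1.0353, Δt_y=3.8637
    x: enter (4,4) at t=0.7558
    y: enter (4,3) at t=1.6614
    x: enter (3,3) at t=1.7910
    x: enter (2,3) at t=2.8263
    x: enter (1,3) at t=3.8616
    x: enter (0,3) at t=4.8969 ← occupied
  → r_4 = 4.8969

ranges = [2.5157, 0.2795, 1.6254, 4.8969]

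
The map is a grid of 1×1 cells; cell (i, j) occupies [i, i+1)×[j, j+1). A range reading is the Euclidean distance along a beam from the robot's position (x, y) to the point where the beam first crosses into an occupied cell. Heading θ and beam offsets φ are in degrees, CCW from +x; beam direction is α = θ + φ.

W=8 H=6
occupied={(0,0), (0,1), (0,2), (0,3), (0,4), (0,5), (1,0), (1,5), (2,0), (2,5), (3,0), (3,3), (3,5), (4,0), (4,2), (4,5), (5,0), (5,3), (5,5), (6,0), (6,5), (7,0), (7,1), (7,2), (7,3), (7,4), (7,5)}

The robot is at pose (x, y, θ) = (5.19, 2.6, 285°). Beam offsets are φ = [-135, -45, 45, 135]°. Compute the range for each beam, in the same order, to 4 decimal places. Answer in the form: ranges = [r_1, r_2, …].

ranges = [0.2194, 0.3800, 2.0900, 0.4619]

beam 1: φ=-135°, α=150°
  d=(-0.8660,0.5000)  start (5,2)  tX=0.2194 tY=0.8000  stride 1/|dx|=1.1547 1/|dy|=2.0000
    cross x-line → (4,2), t=0.2194 (wall)
  → r_1 = 0.2194
beam 2: φ=-45°, α=240°
  d=(-0.5000,-0.8660)  start (5,2)  tX=0.3800 tY=0.6928  stride 1/|dx|=2.0000 1/|dy|=1.1547
    cross x-line → (4,2), t=0.3800 (wall)
  → r_2 = 0.3800
beam 3: φ=45°, α=330°
  d=(0.8660,-0.5000)  start (5,2)  tX=0.9353 tY=1.2000  stride 1/|dx|=1.1547 1/|dy|=2.0000
    cross x-line → (6,2), t=0.9353
    cross y-line → (6,1), t=1.2000
    cross x-line → (7,1), t=2.0900 (wall)
  → r_3 = 2.0900
beam 4: φ=135°, α=60°
  d=(0.5000,0.8660)  start (5,2)  tX=1.6200 tY=0.4619  stride 1/|dx|=2.0000 1/|dy|=1.1547
    cross y-line → (5,3), t=0.4619 (wall)
  → r_4 = 0.4619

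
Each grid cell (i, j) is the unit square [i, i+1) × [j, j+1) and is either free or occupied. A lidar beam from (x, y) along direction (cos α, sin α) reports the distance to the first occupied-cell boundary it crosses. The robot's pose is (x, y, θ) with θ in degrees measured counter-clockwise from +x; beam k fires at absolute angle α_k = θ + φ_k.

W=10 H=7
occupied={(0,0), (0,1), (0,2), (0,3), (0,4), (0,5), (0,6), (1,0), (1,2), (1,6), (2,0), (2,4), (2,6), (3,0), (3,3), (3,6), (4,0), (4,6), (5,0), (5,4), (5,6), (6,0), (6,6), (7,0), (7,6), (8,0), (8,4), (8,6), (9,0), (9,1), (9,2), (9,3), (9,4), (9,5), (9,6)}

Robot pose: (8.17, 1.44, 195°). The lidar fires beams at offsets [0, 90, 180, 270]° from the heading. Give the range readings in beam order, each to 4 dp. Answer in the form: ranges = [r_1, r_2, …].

beam 1: φ=0°, α=195°
  direction (-0.9659, -0.2588); cell (8,1); t to first gridline: x 0.1760, y 1.7000 (then +1.0353 / +3.8637)
    (7,1) via x @ 0.1760
    (6,1) via x @ 1.2113
    (6,0) via y @ 1.7000  # hit
  → r_1 = 1.7000
beam 2: φ=90°, α=285°
  direction (0.2588, -0.9659); cell (8,1); t to first gridline: x 3.2069, y 0.4555 (then +3.8637 / +1.0353)
    (8,0) via y @ 0.4555  # hit
  → r_2 = 0.4555
beam 3: φ=180°, α=15°
  direction (0.9659, 0.2588); cell (8,1); t to first gridline: x 0.8593, y 2.1637 (then +1.0353 / +3.8637)
    (9,1) via x @ 0.8593  # hit
  → r_3 = 0.8593
beam 4: φ=270°, α=105°
  direction (-0.2588, 0.9659); cell (8,1); t to first gridline: x 0.6568, y 0.5798 (then +3.8637 / +1.0353)
    (8,2) via y @ 0.5798
    (7,2) via x @ 0.6568
    (7,3) via y @ 1.6150
    (7,4) via y @ 2.6503
    (7,5) via y @ 3.6856
    (6,5) via x @ 4.5205
    (6,6) via y @ 4.7209  # hit
  → r_4 = 4.7209

ranges = [1.7000, 0.4555, 0.8593, 4.7209]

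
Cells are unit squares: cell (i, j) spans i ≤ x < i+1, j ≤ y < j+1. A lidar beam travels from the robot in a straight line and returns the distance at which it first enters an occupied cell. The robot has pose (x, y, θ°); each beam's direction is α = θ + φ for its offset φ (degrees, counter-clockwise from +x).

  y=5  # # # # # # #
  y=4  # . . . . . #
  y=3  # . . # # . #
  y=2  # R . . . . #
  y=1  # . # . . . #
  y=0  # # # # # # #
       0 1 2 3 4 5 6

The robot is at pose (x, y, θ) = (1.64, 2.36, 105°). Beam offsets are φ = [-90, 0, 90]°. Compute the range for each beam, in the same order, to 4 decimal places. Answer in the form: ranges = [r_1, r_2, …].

ranges = [2.4728, 2.4728, 0.6626]

beam 1: φ=-90°, α=15°
  dir = (cos 15°, sin 15°) = (0.9659, 0.2588); from cell (1,2)
  next x-line at t=0.3727, next y-line at t=2.4728; Δt_x=1.0353, Δt_y=3.8637
    x: enter (2,2) at t=0.3727
    x: enter (3,2) at t=1.4080
    x: enter (4,2) at t=2.4433
    y: enter (4,3) at t=2.4728 ← occupied
  → r_1 = 2.4728
beam 2: φ=0°, α=105°
  dir = (cos 105°, sin 105°) = (-0.2588, 0.9659); from cell (1,2)
  next x-line at t=2.4728, next y-line at t=0.6626; Δt_x=3.8637, Δt_y=1.0353
    y: enter (1,3) at t=0.6626
    y: enter (1,4) at t=1.6979
    x: enter (0,4) at t=2.4728 ← occupied
  → r_2 = 2.4728
beam 3: φ=90°, α=195°
  dir = (cos 195°, sin 195°) = (-0.9659, -0.2588); from cell (1,2)
  next x-line at t=0.6626, next y-line at t=1.3909; Δt_x=1.0353, Δt_y=3.8637
    x: enter (0,2) at t=0.6626 ← occupied
  → r_3 = 0.6626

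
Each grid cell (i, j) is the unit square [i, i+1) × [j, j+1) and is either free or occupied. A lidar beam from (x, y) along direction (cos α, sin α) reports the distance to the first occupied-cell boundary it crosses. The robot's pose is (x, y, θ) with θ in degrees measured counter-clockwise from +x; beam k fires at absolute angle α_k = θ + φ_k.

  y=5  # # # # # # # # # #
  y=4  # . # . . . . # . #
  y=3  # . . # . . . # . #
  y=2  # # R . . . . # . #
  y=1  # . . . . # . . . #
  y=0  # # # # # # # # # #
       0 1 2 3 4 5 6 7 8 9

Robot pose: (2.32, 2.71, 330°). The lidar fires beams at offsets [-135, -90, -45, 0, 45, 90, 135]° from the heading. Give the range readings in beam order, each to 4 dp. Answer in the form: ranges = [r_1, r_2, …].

beam 1: φ=-135°, α=195°
  dir = (cos 195°, sin 195°) = (-0.9659, -0.2588); from cell (2,2)
  next x-line at t=0.3313, next y-line at t=2.7432; Δt_x=1.0353, Δt_y=3.8637
    x: enter (1,2) at t=0.3313 ← occupied
  → r_1 = 0.3313
beam 2: φ=-90°, α=240°
  dir = (cos 240°, sin 240°) = (-0.5000, -0.8660); from cell (2,2)
  next x-line at t=0.6400, next y-line at t=0.8198; Δt_x=2.0000, Δt_y=1.1547
    x: enter (1,2) at t=0.6400 ← occupied
  → r_2 = 0.6400
beam 3: φ=-45°, α=285°
  dir = (cos 285°, sin 285°) = (0.2588, -0.9659); from cell (2,2)
  next x-line at t=2.6273, next y-line at t=0.7350; Δt_x=3.8637, Δt_y=1.0353
    y: enter (2,1) at t=0.7350
    y: enter (2,0) at t=1.7703 ← occupied
  → r_3 = 1.7703
beam 4: φ=0°, α=330°
  dir = (cos 330°, sin 330°) = (0.8660, -0.5000); from cell (2,2)
  next x-line at t=0.7852, next y-line at t=1.4200; Δt_x=1.1547, Δt_y=2.0000
    x: enter (3,2) at t=0.7852
    y: enter (3,1) at t=1.4200
    x: enter (4,1) at t=1.9399
    x: enter (5,1) at t=3.0946 ← occupied
  → r_4 = 3.0946
beam 5: φ=45°, α=15°
  dir = (cos 15°, sin 15°) = (0.9659, 0.2588); from cell (2,2)
  next x-line at t=0.7040, next y-line at t=1.1205; Δt_x=1.0353, Δt_y=3.8637
    x: enter (3,2) at t=0.7040
    y: enter (3,3) at t=1.1205 ← occupied
  → r_5 = 1.1205
beam 6: φ=90°, α=60°
  dir = (cos 60°, sin 60°) = (0.5000, 0.8660); from cell (2,2)
  next x-line at t=1.3600, next y-line at t=0.3349; Δt_x=2.0000, Δt_y=1.1547
    y: enter (2,3) at t=0.3349
    x: enter (3,3) at t=1.3600 ← occupied
  → r_6 = 1.3600
beam 7: φ=135°, α=105°
  dir = (cos 105°, sin 105°) = (-0.2588, 0.9659); from cell (2,2)
  next x-line at t=1.2364, next y-line at t=0.3002; Δt_x=3.8637, Δt_y=1.0353
    y: enter (2,3) at t=0.3002
    x: enter (1,3) at t=1.2364
    y: enter (1,4) at t=1.3355
    y: enter (1,5) at t=2.3708 ← occupied
  → r_7 = 2.3708

ranges = [0.3313, 0.6400, 1.7703, 3.0946, 1.1205, 1.3600, 2.3708]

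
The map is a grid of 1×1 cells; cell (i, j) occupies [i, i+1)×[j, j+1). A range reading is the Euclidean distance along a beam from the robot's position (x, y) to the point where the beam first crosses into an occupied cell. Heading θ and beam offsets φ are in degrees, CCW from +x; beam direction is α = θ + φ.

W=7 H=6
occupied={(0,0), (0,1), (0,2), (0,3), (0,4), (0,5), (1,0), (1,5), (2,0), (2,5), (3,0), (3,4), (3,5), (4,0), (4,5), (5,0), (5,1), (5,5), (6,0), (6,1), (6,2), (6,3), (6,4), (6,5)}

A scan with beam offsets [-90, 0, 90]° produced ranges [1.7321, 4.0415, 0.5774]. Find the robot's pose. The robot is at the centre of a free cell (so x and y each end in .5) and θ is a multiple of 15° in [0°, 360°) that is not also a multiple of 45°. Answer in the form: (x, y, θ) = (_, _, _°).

The pose lattice has 18·16 = 288 candidates. Test each by forward raycasting.
  (4.5, 4.5, 30°): beam 1 = 2.8868 ≠ 1.7321 ✗
  (1.5, 1.5, 345°): beam 1 = 0.5176 ≠ 1.7321 ✗
  (3.5, 3.5, 285°): beam 1 = 2.5882 ≠ 1.7321 ✗
  (1.5, 4.5, 210°): beam 1 = 0.5774 ≠ 1.7321 ✗
  (4.5, 1.5, 210°): beam 1 = 2.8868 ≠ 1.7321 ✗
  …
  (2.5, 4.5, 300°): r_1=1.7321, r_2=4.0415, r_3=0.5774 — all match ✓
Unique over the lattice → pose = (2.5, 4.5, 300°).

(x, y, θ) = (2.5, 4.5, 300°)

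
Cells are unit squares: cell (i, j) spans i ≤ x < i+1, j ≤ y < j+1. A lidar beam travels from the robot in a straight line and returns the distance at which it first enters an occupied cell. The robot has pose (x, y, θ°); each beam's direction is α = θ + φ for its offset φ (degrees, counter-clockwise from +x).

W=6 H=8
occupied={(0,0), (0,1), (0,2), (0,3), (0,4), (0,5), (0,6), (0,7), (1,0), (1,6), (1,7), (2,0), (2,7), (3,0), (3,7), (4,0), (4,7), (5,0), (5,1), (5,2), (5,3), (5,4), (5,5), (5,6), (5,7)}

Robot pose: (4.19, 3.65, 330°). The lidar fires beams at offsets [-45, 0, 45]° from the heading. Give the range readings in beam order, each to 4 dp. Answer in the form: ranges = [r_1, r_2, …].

ranges = [2.7435, 0.9353, 0.8386]

beam 1: φ=-45°, α=285°
  d=(0.2588,-0.9659)  start (4,3)  tX=3.1296 tY=0.6729  stride 1/|dx|=3.8637 1/|dy|=1.0353
    cross y-line → (4,2), t=0.6729
    cross y-line → (4,1), t=1.7082
    cross y-line → (4,0), t=2.7435 (wall)
  → r_1 = 2.7435
beam 2: φ=0°, α=330°
  d=(0.8660,-0.5000)  start (4,3)  tX=0.9353 tY=1.3000  stride 1/|dx|=1.1547 1/|dy|=2.0000
    cross x-line → (5,3), t=0.9353 (wall)
  → r_2 = 0.9353
beam 3: φ=45°, α=15°
  d=(0.9659,0.2588)  start (4,3)  tX=0.8386 tY=1.3523  stride 1/|dx|=1.0353 1/|dy|=3.8637
    cross x-line → (5,3), t=0.8386 (wall)
  → r_3 = 0.8386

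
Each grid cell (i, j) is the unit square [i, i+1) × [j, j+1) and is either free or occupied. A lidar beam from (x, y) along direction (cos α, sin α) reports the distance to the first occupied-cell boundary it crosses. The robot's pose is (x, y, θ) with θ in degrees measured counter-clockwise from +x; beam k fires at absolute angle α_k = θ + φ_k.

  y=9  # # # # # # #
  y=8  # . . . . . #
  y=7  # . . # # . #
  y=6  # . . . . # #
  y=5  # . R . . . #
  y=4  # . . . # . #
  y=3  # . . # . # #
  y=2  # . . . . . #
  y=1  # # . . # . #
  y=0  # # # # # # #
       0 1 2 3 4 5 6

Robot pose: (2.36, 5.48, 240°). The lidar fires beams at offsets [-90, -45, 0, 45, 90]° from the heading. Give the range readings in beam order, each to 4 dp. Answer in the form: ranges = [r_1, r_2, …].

ranges = [1.5704, 1.4080, 2.7200, 2.4728, 1.8937]

beam 1: φ=-90°, α=150°
  dir = (cos 150°, sin 150°) = (-0.8660, 0.5000); from cell (2,5)
  next x-line at t=0.4157, next y-line at t=1.0400; Δt_x=1.1547, Δt_y=2.0000
    x: enter (1,5) at t=0.4157
    y: enter (1,6) at t=1.0400
    x: enter (0,6) at t=1.5704 ← occupied
  → r_1 = 1.5704
beam 2: φ=-45°, α=195°
  dir = (cos 195°, sin 195°) = (-0.9659, -0.2588); from cell (2,5)
  next x-line at t=0.3727, next y-line at t=1.8546; Δt_x=1.0353, Δt_y=3.8637
    x: enter (1,5) at t=0.3727
    x: enter (0,5) at t=1.4080 ← occupied
  → r_2 = 1.4080
beam 3: φ=0°, α=240°
  dir = (cos 240°, sin 240°) = (-0.5000, -0.8660); from cell (2,5)
  next x-line at t=0.7200, next y-line at t=0.5543; Δt_x=2.0000, Δt_y=1.1547
    y: enter (2,4) at t=0.5543
    x: enter (1,4) at t=0.7200
    y: enter (1,3) at t=1.7090
    x: enter (0,3) at t=2.7200 ← occupied
  → r_3 = 2.7200
beam 4: φ=45°, α=285°
  dir = (cos 285°, sin 285°) = (0.2588, -0.9659); from cell (2,5)
  next x-line at t=2.4728, next y-line at t=0.4969; Δt_x=3.8637, Δt_y=1.0353
    y: enter (2,4) at t=0.4969
    y: enter (2,3) at t=1.5322
    x: enter (3,3) at t=2.4728 ← occupied
  → r_4 = 2.4728
beam 5: φ=90°, α=330°
  dir = (cos 330°, sin 330°) = (0.8660, -0.5000); from cell (2,5)
  next x-line at t=0.7390, next y-line at t=0.9600; Δt_x=1.1547, Δt_y=2.0000
    x: enter (3,5) at t=0.7390
    y: enter (3,4) at t=0.9600
    x: enter (4,4) at t=1.8937 ← occupied
  → r_5 = 1.8937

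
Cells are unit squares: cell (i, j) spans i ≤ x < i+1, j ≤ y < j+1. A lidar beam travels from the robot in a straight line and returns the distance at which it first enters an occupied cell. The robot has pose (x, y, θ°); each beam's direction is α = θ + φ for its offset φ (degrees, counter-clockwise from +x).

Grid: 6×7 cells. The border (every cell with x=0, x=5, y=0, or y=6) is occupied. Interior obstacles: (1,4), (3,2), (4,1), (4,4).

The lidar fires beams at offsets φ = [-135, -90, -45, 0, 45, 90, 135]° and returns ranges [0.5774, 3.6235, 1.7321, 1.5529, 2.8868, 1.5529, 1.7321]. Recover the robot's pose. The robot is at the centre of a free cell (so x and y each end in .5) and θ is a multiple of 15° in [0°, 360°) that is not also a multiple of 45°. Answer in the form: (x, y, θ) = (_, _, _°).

(x, y, θ) = (2.5, 4.5, 345°)

Enumerate (i+0.5, j+0.5, θ) over the 16 free cells and 16 admissible headings. For each, cast all 7 beams and compare to the given ranges.
  (1.5, 2.5, 195°): beam 1 = 4.0415 ≠ 0.5774 ✗
  (1.5, 5.5, 285°): beam 2 = 0.5176 ≠ 3.6235 ✗
  (4.5, 3.5, 120°): beam 1 = 0.5176 ≠ 0.5774 ✗
  (2.5, 5.5, 15°): beam 1 = 1.0000 ≠ 0.5774 ✗
  …
  (2.5, 4.5, 345°): r_1=0.5774, r_2=3.6235, r_3=1.7321, r_4=1.5529, r_5=2.8868, r_6=1.5529, r_7=1.7321 — all match ✓
No second candidate reproduces the full scan.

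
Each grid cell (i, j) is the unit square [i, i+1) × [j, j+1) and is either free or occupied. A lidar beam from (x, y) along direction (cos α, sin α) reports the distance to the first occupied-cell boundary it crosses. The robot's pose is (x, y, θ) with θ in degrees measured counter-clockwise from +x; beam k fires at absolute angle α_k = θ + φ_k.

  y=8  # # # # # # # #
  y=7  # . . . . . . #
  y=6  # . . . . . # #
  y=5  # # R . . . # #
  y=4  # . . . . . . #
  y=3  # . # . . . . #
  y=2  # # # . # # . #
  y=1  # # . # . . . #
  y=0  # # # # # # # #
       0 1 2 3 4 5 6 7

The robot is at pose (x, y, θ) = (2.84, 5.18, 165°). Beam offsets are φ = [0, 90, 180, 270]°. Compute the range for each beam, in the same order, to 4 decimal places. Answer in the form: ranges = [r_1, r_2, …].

ranges = [0.8696, 1.2216, 4.3067, 2.9195]

beam 1: φ=0°, α=165°
  cosα=-0.9659 sinα=0.2588 | (2,5) | tMaxX 0.8696 tMaxY 3.1682 | tΔX 1.0353 tΔY 3.8637
    t=0.8696 [x] (1,5) — stop
  → r_1 = 0.8696
beam 2: φ=90°, α=255°
  cosα=-0.2588 sinα=-0.9659 | (2,5) | tMaxX 3.2455 tMaxY 0.1863 | tΔX 3.8637 tΔY 1.0353
    t=0.1863 [y] (2,4)
    t=1.2216 [y] (2,3) — stop
  → r_2 = 1.2216
beam 3: φ=180°, α=345°
  cosα=0.9659 sinα=-0.2588 | (2,5) | tMaxX 0.1656 tMaxY 0.6955 | tΔX 1.0353 tΔY 3.8637
    t=0.1656 [x] (3,5)
    t=0.6955 [y] (3,4)
    t=1.2009 [x] (4,4)
    t=2.2362 [x] (5,4)
    t=3.2715 [x] (6,4)
    t=4.3067 [x] (7,4) — stop
  → r_3 = 4.3067
beam 4: φ=270°, α=75°
  cosα=0.2588 sinα=0.9659 | (2,5) | tMaxX 0.6182 tMaxY 0.8489 | tΔX 3.8637 tΔY 1.0353
    t=0.6182 [x] (3,5)
    t=0.8489 [y] (3,6)
    t=1.8842 [y] (3,7)
    t=2.9195 [y] (3,8) — stop
  → r_4 = 2.9195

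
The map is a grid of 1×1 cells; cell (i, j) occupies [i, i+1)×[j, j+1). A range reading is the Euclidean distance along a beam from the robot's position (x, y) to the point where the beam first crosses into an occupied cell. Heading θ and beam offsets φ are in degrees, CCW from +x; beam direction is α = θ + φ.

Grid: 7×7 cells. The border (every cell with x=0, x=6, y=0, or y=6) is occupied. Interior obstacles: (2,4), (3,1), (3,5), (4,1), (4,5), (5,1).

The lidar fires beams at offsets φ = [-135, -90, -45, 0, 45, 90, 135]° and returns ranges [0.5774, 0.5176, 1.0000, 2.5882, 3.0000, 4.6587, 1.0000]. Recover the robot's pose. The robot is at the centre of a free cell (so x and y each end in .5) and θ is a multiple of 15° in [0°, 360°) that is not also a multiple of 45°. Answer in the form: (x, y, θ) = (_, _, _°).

The pose lattice has 19·16 = 304 candidates. Test each by forward raycasting.
  (4.5, 3.5, 165°): beam 1 = 1.7321 ≠ 0.5774 ✗
  (2.5, 1.5, 165°): beam 2 = 3.6235 ≠ 0.5176 ✗
  (2.5, 2.5, 210°): beam 1 = 1.5529 ≠ 0.5774 ✗
  (5.5, 3.5, 240°): beam 1 = 1.9319 ≠ 0.5774 ✗
  …
  (1.5, 3.5, 285°): r_1=0.5774, r_2=0.5176, r_3=1.0000, r_4=2.5882, r_5=3.0000, r_6=4.6587, r_7=1.0000 — all match ✓
Unique over the lattice → pose = (1.5, 3.5, 285°).

(x, y, θ) = (1.5, 3.5, 285°)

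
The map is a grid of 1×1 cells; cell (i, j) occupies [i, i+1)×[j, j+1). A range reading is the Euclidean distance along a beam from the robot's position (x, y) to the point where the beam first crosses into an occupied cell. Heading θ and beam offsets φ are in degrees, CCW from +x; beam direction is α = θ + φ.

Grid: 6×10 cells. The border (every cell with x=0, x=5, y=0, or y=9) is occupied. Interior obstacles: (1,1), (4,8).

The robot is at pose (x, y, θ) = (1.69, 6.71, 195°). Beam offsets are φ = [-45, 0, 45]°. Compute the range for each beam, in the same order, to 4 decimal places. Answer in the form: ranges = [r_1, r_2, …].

beam 1: φ=-45°, α=150°
  cosα=-0.8660 sinα=0.5000 | (1,6) | tMaxX 0.7967 tMaxY 0.5800 | tΔX 1.1547 tΔY 2.0000
    t=0.5800 [y] (1,7)
    t=0.7967 [x] (0,7) — stop
  → r_1 = 0.7967
beam 2: φ=0°, α=195°
  cosα=-0.9659 sinα=-0.2588 | (1,6) | tMaxX 0.7143 tMaxY 2.7432 | tΔX 1.0353 tΔY 3.8637
    t=0.7143 [x] (0,6) — stop
  → r_2 = 0.7143
beam 3: φ=45°, α=240°
  cosα=-0.5000 sinα=-0.8660 | (1,6) | tMaxX 1.3800 tMaxY 0.8198 | tΔX 2.0000 tΔY 1.1547
    t=0.8198 [y] (1,5)
    t=1.3800 [x] (0,5) — stop
  → r_3 = 1.3800

ranges = [0.7967, 0.7143, 1.3800]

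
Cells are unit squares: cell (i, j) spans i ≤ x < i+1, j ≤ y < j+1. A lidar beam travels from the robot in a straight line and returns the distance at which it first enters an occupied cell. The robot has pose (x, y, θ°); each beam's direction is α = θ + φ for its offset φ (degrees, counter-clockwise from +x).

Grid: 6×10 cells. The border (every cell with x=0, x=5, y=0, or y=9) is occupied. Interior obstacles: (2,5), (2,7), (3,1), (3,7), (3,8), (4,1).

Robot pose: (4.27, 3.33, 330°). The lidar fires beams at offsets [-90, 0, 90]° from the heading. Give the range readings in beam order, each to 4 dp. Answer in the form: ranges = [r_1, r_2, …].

beam 1: φ=-90°, α=240°
  d=(-0.5000,-0.8660)  start (4,3)  tX=0.5400 tY=0.3811  stride 1/|dx|=2.0000 1/|dy|=1.1547
    cross y-line → (4,2), t=0.3811
    cross x-line → (3,2), t=0.5400
    cross y-line → (3,1), t=1.5358 (wall)
  → r_1 = 1.5358
beam 2: φ=0°, α=330°
  d=(0.8660,-0.5000)  start (4,3)  tX=0.8429 tY=0.6600  stride 1/|dx|=1.1547 1/|dy|=2.0000
    cross y-line → (4,2), t=0.6600
    cross x-line → (5,2), t=0.8429 (wall)
  → r_2 = 0.8429
beam 3: φ=90°, α=60°
  d=(0.5000,0.8660)  start (4,3)  tX=1.4600 tY=0.7736  stride 1/|dx|=2.0000 1/|dy|=1.1547
    cross y-line → (4,4), t=0.7736
    cross x-line → (5,4), t=1.4600 (wall)
  → r_3 = 1.4600

ranges = [1.5358, 0.8429, 1.4600]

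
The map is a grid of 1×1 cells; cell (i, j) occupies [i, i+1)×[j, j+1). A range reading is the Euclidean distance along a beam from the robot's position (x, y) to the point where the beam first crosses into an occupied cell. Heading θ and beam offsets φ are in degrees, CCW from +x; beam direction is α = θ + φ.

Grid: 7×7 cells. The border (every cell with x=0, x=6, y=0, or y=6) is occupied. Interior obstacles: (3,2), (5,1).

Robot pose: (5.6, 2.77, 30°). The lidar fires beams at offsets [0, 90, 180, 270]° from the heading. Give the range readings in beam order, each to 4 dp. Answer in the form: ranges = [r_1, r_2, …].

ranges = [0.4619, 3.7297, 3.5400, 0.8000]

beam 1: φ=0°, α=30°
  direction (0.8660, 0.5000); cell (5,2); t to first gridline: x 0.4619, y 0.4600 (then +1.1547 / +2.0000)
    (5,3) via y @ 0.4600
    (6,3) via x @ 0.4619  # hit
  → r_1 = 0.4619
beam 2: φ=90°, α=120°
  direction (-0.5000, 0.8660); cell (5,2); t to first gridline: x 1.2000, y 0.2656 (then +2.0000 / +1.1547)
    (5,3) via y @ 0.2656
    (4,3) via x @ 1.2000
    (4,4) via y @ 1.4203
    (4,5) via y @ 2.5750
    (3,5) via x @ 3.2000
    (3,6) via y @ 3.7297  # hit
  → r_2 = 3.7297
beam 3: φ=180°, α=210°
  direction (-0.8660, -0.5000); cell (5,2); t to first gridline: x 0.6928, y 1.5400 (then +1.1547 / +2.0000)
    (4,2) via x @ 0.6928
    (4,1) via y @ 1.5400
    (3,1) via x @ 1.8475
    (2,1) via x @ 3.0022
    (2,0) via y @ 3.5400  # hit
  → r_3 = 3.5400
beam 4: φ=270°, α=300°
  direction (0.5000, -0.8660); cell (5,2); t to first gridline: x 0.8000, y 0.8891 (then +2.0000 / +1.1547)
    (6,2) via x @ 0.8000  # hit
  → r_4 = 0.8000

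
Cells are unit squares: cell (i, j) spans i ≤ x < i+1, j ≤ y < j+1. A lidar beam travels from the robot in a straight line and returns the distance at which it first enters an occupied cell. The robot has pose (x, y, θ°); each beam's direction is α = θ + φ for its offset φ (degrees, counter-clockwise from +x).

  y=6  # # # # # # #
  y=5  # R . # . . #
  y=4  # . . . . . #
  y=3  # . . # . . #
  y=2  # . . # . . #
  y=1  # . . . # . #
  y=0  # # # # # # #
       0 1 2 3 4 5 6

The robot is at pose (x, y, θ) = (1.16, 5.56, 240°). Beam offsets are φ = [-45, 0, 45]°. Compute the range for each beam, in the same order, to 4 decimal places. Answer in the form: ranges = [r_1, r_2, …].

beam 1: φ=-45°, α=195°
  d=(-0.9659,-0.2588)  start (1,5)  tX=0.1656 tY=2.1637  stride 1/|dx|=1.0353 1/|dy|=3.8637
    cross x-line → (0,5), t=0.1656 (wall)
  → r_1 = 0.1656
beam 2: φ=0°, α=240°
  d=(-0.5000,-0.8660)  start (1,5)  tX=0.3200 tY=0.6466  stride 1/|dx|=2.0000 1/|dy|=1.1547
    cross x-line → (0,5), t=0.3200 (wall)
  → r_2 = 0.3200
beam 3: φ=45°, α=285°
  d=(0.2588,-0.9659)  start (1,5)  tX=3.2455 tY=0.5798  stride 1/|dx|=3.8637 1/|dy|=1.0353
    cross y-line → (1,4), t=0.5798
    cross y-line → (1,3), t=1.6150
    cross y-line → (1,2), t=2.6503
    cross x-line → (2,2), t=3.2455
    cross y-line → (2,1), t=3.6856
    cross y-line → (2,0), t=4.7209 (wall)
  → r_3 = 4.7209

ranges = [0.1656, 0.3200, 4.7209]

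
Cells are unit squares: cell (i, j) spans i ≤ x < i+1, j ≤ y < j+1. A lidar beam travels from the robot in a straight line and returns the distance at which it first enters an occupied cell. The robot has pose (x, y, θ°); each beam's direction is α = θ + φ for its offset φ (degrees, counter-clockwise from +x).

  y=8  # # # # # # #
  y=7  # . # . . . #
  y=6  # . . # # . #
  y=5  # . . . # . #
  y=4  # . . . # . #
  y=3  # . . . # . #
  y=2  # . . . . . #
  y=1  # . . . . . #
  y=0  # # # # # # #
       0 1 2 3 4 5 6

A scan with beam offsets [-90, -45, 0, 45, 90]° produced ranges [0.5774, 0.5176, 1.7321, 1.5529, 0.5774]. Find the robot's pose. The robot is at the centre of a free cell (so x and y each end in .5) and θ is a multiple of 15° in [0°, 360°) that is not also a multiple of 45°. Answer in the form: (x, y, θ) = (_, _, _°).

Candidates: 29 free-cell centres × 16 headings = 464 poses. Raycast each; keep the one whose scan matches to 4 dp.
  (1.5, 2.5, 330°): beam 1 = 1.0000 ≠ 0.5774 ✗
  (5.5, 6.5, 165°): beam 1 = 1.5529 ≠ 0.5774 ✗
  (3.5, 1.5, 300°): beam 1 = 1.0000 ≠ 0.5774 ✗
  (2.5, 5.5, 105°): beam 1 = 1.5529 ≠ 0.5774 ✗
  …
  (4.5, 7.5, 330°): r_1=0.5774, r_2=0.5176, r_3=1.7321, r_4=1.5529, r_5=0.5774 — all match ✓
Unique over the lattice → pose = (4.5, 7.5, 330°).

(x, y, θ) = (4.5, 7.5, 330°)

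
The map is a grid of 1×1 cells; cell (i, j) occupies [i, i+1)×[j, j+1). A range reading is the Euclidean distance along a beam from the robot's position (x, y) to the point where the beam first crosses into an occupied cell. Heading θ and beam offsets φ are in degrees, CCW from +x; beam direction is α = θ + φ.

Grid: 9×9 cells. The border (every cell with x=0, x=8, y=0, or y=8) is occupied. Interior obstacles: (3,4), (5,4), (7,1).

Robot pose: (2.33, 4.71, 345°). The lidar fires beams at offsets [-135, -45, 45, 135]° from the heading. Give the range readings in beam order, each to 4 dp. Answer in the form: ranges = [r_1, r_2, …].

beam 1: φ=-135°, α=210°
  cosα=-0.8660 sinα=-0.5000 | (2,4) | tMaxX 0.3811 tMaxY 1.4200 | tΔX 1.1547 tΔY 2.0000
    t=0.3811 [x] (1,4)
    t=1.4200 [y] (1,3)
    t=1.5358 [x] (0,3) — stop
  → r_1 = 1.5358
beam 2: φ=-45°, α=300°
  cosα=0.5000 sinα=-0.8660 | (2,4) | tMaxX 1.3400 tMaxY 0.8198 | tΔX 2.0000 tΔY 1.1547
    t=0.8198 [y] (2,3)
    t=1.3400 [x] (3,3)
    t=1.9745 [y] (3,2)
    t=3.1292 [y] (3,1)
    t=3.3400 [x] (4,1)
    t=4.2839 [y] (4,0) — stop
  → r_2 = 4.2839
beam 3: φ=45°, α=30°
  cosα=0.8660 sinα=0.5000 | (2,4) | tMaxX 0.7736 tMaxY 0.5800 | tΔX 1.1547 tΔY 2.0000
    t=0.5800 [y] (2,5)
    t=0.7736 [x] (3,5)
    t=1.9283 [x] (4,5)
    t=2.5800 [y] (4,6)
    t=3.0831 [x] (5,6)
    t=4.2378 [x] (6,6)
    t=4.5800 [y] (6,7)
    t=5.3925 [x] (7,7)
    t=6.5472 [x] (8,7) — stop
  → r_3 = 6.5472
beam 4: φ=135°, α=120°
  cosα=-0.5000 sinα=0.8660 | (2,4) | tMaxX 0.6600 tMaxY 0.3349 | tΔX 2.0000 tΔY 1.1547
    t=0.3349 [y] (2,5)
    t=0.6600 [x] (1,5)
    t=1.4896 [y] (1,6)
    t=2.6443 [y] (1,7)
    t=2.6600 [x] (0,7) — stop
  → r_4 = 2.6600

ranges = [1.5358, 4.2839, 6.5472, 2.6600]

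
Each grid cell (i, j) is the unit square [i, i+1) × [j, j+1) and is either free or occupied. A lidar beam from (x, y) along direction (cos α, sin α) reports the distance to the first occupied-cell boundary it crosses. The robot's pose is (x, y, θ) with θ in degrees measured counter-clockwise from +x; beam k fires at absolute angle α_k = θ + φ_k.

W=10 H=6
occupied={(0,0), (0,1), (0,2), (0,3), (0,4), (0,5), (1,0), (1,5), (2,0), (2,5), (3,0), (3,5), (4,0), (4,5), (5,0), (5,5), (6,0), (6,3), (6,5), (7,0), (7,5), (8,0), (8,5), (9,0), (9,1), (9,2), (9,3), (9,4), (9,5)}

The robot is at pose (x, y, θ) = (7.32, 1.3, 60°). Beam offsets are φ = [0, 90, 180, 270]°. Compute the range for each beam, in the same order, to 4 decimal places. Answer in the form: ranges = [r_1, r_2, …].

ranges = [3.3600, 7.2977, 0.3464, 0.6000]

beam 1: φ=0°, α=60°
  d=(0.5000,0.8660)  start (7,1)  tX=1.3600 tY=0.8083  stride 1/|dx|=2.0000 1/|dy|=1.1547
    cross y-line → (7,2), t=0.8083
    cross x-line → (8,2), t=1.3600
    cross y-line → (8,3), t=1.9630
    cross y-line → (8,4), t=3.1177
    cross x-line → (9,4), t=3.3600 (wall)
  → r_1 = 3.3600
beam 2: φ=90°, α=150°
  d=(-0.8660,0.5000)  start (7,1)  tX=0.3695 tY=1.4000  stride 1/|dx|=1.1547 1/|dy|=2.0000
    cross x-line → (6,1), t=0.3695
    cross y-line → (6,2), t=1.4000
    cross x-line → (5,2), t=1.5242
    cross x-line → (4,2), t=2.6789
    cross y-line → (4,3), t=3.4000
    cross x-line → (3,3), t=3.8336
    cross x-line → (2,3), t=4.9883
    cross y-line → (2,4), t=5.4000
    cross x-line → (1,4), t=6.1430
    cross x-line → (0,4), t=7.2977 (wall)
  → r_2 = 7.2977
beam 3: φ=180°, α=240°
  d=(-0.5000,-0.8660)  start (7,1)  tX=0.6400 tY=0.3464  stride 1/|dx|=2.0000 1/|dy|=1.1547
    cross y-line → (7,0), t=0.3464 (wall)
  → r_3 = 0.3464
beam 4: φ=270°, α=330°
  d=(0.8660,-0.5000)  start (7,1)  tX=0.7852 tY=0.6000  stride 1/|dx|=1.1547 1/|dy|=2.0000
    cross y-line → (7,0), t=0.6000 (wall)
  → r_4 = 0.6000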